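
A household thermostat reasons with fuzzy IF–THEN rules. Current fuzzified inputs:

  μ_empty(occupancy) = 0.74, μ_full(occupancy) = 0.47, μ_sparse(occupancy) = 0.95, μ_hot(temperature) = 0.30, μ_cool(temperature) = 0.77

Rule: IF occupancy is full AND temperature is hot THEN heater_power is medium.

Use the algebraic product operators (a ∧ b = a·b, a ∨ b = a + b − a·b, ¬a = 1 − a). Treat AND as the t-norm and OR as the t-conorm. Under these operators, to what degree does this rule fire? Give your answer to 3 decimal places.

firing strength: full=0.47, hot=0.30; AND[a·b] → w = 0.1410

0.141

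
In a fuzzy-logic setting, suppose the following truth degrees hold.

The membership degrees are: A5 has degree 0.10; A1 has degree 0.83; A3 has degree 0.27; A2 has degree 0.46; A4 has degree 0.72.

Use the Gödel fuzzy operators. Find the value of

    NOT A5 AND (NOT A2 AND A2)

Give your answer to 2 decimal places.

NOT A5 = 1 − 0.10 = 0.90
NOT A2 = 1 − 0.46 = 0.54
NOT A2 AND A2 = min(a, b) on (0.54, 0.46) = 0.46
NOT A5 AND (NOT A2 AND A2) = min(a, b) on (0.90, 0.46) = 0.46

0.46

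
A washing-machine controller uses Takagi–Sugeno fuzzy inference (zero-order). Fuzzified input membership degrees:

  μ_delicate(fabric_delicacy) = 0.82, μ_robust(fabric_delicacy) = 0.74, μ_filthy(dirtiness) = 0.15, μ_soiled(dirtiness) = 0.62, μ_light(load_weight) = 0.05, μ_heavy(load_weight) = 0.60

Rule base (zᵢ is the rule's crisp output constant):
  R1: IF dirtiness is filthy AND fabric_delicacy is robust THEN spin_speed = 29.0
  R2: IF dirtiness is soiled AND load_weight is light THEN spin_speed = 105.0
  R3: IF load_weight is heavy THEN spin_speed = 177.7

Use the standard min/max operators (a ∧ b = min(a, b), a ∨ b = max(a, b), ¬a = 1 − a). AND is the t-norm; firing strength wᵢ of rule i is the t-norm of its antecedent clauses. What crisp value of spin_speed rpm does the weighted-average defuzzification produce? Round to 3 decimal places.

R1 (z=29.0): filthy=0.15, robust=0.74; AND[min(a, b)] → w = 0.15
R2 (z=105.0): soiled=0.62, light=0.05; AND[min(a, b)] → w = 0.05
R3 (z=177.7): heavy=0.60 → w = 0.60
Weighted average = (0.15·29.0 + 0.05·105.0 + 0.60·177.7) / (0.15 + 0.05 + 0.60)
  = 116.2200 / 0.8000 = 145.275

145.275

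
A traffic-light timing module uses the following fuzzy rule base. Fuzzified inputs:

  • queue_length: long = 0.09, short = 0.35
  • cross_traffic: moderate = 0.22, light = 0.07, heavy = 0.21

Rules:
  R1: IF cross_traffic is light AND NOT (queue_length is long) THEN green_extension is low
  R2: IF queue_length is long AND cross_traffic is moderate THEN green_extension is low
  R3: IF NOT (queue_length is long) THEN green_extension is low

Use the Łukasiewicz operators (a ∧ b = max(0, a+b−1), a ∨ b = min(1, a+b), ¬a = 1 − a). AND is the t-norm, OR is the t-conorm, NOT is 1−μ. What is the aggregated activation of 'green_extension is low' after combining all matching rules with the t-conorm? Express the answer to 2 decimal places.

R1: light=0.07, ¬long=1−0.09=0.91; AND[max(0, a+b−1)] → w = 0.00
R2: long=0.09, moderate=0.22; AND[max(0, a+b−1)] → w = 0.00
R3: ¬long=1−0.09=0.91 → w = 0.91
Rules with consequent 'low': {R1, R2, R3} → strengths 0.00, 0.00, 0.91
Aggregate via t-conorm [min(1, a+b)]: 0.91

0.91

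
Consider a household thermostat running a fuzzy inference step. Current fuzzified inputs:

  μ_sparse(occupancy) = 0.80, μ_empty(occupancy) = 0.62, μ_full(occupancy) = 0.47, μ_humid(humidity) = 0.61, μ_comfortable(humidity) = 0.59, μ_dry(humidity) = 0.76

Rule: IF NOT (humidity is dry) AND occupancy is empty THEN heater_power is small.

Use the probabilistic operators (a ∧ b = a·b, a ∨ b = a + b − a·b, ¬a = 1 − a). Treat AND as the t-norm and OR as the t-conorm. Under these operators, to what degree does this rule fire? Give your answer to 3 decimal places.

0.149

firing strength: ¬dry=1−0.76=0.24, empty=0.62; AND[a·b] → w = 0.1488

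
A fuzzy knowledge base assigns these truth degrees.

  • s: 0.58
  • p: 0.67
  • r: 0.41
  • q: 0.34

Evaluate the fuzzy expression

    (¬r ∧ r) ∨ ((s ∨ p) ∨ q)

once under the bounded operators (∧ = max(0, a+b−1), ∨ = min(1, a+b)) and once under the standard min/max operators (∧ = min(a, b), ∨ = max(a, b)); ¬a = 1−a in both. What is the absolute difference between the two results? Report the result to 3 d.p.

Under bounded:
  ¬r = 1 − 0.41 = 0.59
  ¬r ∧ r = max(0, a+b−1) on (0.59, 0.41) = 0.00
  s ∨ p = min(1, a+b) on (0.58, 0.67) = 1.00
  (s ∨ p) ∨ q = min(1, a+b) on (1.00, 0.34) = 1.00
  (¬r ∧ r) ∨ ((s ∨ p) ∨ q) = min(1, a+b) on (0.00, 1.00) = 1.00
  → value = 1.0000
Under standard min/max:
  ¬r = 1 − 0.41 = 0.59
  ¬r ∧ r = min(a, b) on (0.59, 0.41) = 0.41
  s ∨ p = max(a, b) on (0.58, 0.67) = 0.67
  (s ∨ p) ∨ q = max(a, b) on (0.67, 0.34) = 0.67
  (¬r ∧ r) ∨ ((s ∨ p) ∨ q) = max(a, b) on (0.41, 0.67) = 0.67
  → value = 0.6700
|1.0000 − 0.6700| = 0.330

0.330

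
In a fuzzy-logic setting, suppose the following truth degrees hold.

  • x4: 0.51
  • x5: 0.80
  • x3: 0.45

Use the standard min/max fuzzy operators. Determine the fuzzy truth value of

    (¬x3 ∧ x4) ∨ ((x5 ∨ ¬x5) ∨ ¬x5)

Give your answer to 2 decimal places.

0.80

¬x3 = 1 − 0.45 = 0.55
¬x3 ∧ x4 = min(a, b) on (0.55, 0.51) = 0.51
¬x5 = 1 − 0.80 = 0.20
x5 ∨ ¬x5 = max(a, b) on (0.80, 0.20) = 0.80
¬x5 = 1 − 0.80 = 0.20
(x5 ∨ ¬x5) ∨ ¬x5 = max(a, b) on (0.80, 0.20) = 0.80
(¬x3 ∧ x4) ∨ ((x5 ∨ ¬x5) ∨ ¬x5) = max(a, b) on (0.51, 0.80) = 0.80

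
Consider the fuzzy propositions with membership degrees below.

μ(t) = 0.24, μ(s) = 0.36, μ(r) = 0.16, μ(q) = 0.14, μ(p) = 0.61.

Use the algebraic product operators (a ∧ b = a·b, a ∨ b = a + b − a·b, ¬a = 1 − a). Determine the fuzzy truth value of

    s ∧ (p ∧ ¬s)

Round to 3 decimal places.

0.141

¬s = 1 − 0.3600 = 0.6400
p ∧ ¬s = a·b on (0.6100, 0.6400) = 0.3904
s ∧ (p ∧ ¬s) = a·b on (0.3600, 0.3904) = 0.1405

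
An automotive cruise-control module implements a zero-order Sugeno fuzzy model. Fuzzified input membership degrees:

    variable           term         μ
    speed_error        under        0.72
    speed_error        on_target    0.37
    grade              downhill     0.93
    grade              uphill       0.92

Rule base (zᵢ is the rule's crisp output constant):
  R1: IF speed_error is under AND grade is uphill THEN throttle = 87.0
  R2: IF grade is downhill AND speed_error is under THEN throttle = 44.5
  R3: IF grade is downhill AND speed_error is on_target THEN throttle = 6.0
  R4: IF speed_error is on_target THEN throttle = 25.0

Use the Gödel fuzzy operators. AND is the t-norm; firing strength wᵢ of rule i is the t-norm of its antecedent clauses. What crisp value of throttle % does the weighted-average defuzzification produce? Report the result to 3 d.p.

R1 (z=87.0): under=0.72, uphill=0.92; AND[min(a, b)] → w = 0.72
R2 (z=44.5): downhill=0.93, under=0.72; AND[min(a, b)] → w = 0.72
R3 (z=6.0): downhill=0.93, on_target=0.37; AND[min(a, b)] → w = 0.37
R4 (z=25.0): on_target=0.37 → w = 0.37
Weighted average = (0.72·87.0 + 0.72·44.5 + 0.37·6.0 + 0.37·25.0) / (0.72 + 0.72 + 0.37 + 0.37)
  = 106.1500 / 2.1800 = 48.693

48.693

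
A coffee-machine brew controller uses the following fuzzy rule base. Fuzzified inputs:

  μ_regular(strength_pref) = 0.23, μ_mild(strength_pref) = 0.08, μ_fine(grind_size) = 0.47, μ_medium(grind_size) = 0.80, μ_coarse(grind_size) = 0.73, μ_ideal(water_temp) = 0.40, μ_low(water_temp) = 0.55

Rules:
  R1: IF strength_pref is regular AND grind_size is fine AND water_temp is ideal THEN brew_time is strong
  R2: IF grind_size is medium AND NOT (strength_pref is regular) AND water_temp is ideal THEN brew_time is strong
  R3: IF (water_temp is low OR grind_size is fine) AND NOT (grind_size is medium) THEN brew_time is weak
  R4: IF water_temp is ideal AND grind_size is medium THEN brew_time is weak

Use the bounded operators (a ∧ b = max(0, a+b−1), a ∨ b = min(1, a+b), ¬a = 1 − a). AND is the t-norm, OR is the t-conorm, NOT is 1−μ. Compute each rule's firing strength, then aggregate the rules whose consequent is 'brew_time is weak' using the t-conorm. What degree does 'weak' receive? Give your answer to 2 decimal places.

R1: regular=0.23, fine=0.47, ideal=0.40; AND[max(0, a+b−1)] → w = 0.00
R2: medium=0.80, ¬regular=1−0.23=0.77, ideal=0.40; AND[max(0, a+b−1)] → w = 0.00
R3: (low=0.55 OR fine=0.47) = 1.00; AND[max(0, a+b−1)] with ¬medium=1−0.80=0.20 → w = 0.20
R4: ideal=0.40, medium=0.80; AND[max(0, a+b−1)] → w = 0.20
Rules with consequent 'weak': {R3, R4} → strengths 0.20, 0.20
Aggregate via t-conorm [min(1, a+b)]: 0.40

0.40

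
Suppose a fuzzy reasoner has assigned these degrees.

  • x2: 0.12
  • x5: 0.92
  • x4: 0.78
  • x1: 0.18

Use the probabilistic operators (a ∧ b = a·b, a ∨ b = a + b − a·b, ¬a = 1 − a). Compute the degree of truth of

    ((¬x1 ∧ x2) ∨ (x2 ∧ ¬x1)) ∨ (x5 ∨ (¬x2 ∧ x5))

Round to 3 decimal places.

0.988

¬x1 = 1 − 0.1800 = 0.8200
¬x1 ∧ x2 = a·b on (0.8200, 0.1200) = 0.0984
¬x1 = 1 − 0.1800 = 0.8200
x2 ∧ ¬x1 = a·b on (0.1200, 0.8200) = 0.0984
(¬x1 ∧ x2) ∨ (x2 ∧ ¬x1) = a + b − a·b on (0.0984, 0.0984) = 0.1871
¬x2 = 1 − 0.1200 = 0.8800
¬x2 ∧ x5 = a·b on (0.8800, 0.9200) = 0.8096
x5 ∨ (¬x2 ∧ x5) = a + b − a·b on (0.9200, 0.8096) = 0.9848
((¬x1 ∧ x2) ∨ (x2 ∧ ¬x1)) ∨ (x5 ∨ (¬x2 ∧ x5)) = a + b − a·b on (0.1871, 0.9848) = 0.9876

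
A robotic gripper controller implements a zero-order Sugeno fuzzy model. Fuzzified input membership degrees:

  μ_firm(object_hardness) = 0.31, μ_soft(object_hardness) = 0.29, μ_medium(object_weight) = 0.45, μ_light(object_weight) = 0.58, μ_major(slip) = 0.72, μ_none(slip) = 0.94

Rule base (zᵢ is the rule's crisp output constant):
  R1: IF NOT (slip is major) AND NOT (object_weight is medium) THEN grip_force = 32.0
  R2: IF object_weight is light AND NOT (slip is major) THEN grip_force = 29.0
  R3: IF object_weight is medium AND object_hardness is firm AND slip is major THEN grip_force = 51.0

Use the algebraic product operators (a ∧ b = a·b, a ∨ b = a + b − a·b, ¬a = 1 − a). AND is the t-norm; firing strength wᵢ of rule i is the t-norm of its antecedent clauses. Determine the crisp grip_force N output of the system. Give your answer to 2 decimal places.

R1 (z=32.0): ¬major=1−0.72=0.28, ¬medium=1−0.45=0.55; AND[a·b] → w = 0.1540
R2 (z=29.0): light=0.58, ¬major=1−0.72=0.28; AND[a·b] → w = 0.1624
R3 (z=51.0): medium=0.45, firm=0.31, major=0.72; AND[a·b] → w = 0.1004
Weighted average = (0.1540·32.0 + 0.1624·29.0 + 0.1004·51.0) / (0.1540 + 0.1624 + 0.1004)
  = 14.7600 / 0.4168 = 35.41

35.41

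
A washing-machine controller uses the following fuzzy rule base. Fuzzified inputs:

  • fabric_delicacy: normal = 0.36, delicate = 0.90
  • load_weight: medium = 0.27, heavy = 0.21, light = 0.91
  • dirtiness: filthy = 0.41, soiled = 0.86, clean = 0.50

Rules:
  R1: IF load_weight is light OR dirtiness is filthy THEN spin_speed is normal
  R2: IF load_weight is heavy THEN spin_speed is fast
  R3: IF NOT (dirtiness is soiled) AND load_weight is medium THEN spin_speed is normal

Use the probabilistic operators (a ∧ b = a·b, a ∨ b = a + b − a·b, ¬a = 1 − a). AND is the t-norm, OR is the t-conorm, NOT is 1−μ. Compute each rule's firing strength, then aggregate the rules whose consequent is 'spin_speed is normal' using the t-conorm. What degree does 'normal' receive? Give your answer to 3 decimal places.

R1: light=0.91, filthy=0.41; OR[a + b − a·b] → w = 0.9469
R2: heavy=0.21 → w = 0.2100
R3: ¬soiled=1−0.86=0.14, medium=0.27; AND[a·b] → w = 0.0378
Rules with consequent 'normal': {R1, R3} → strengths 0.9469, 0.0378
Aggregate via t-conorm [a + b − a·b]: 0.9489

0.949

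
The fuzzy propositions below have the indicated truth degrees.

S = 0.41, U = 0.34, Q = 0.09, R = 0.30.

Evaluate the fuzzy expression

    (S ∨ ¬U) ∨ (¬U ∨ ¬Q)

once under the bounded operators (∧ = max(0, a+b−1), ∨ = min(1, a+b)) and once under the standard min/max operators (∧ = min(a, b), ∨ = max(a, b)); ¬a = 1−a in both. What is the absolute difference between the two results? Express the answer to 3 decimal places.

0.090

Under bounded:
  ¬U = 1 − 0.34 = 0.66
  S ∨ ¬U = min(1, a+b) on (0.41, 0.66) = 1.00
  ¬U = 1 − 0.34 = 0.66
  ¬Q = 1 − 0.09 = 0.91
  ¬U ∨ ¬Q = min(1, a+b) on (0.66, 0.91) = 1.00
  (S ∨ ¬U) ∨ (¬U ∨ ¬Q) = min(1, a+b) on (1.00, 1.00) = 1.00
  → value = 1.0000
Under standard min/max:
  ¬U = 1 − 0.34 = 0.66
  S ∨ ¬U = max(a, b) on (0.41, 0.66) = 0.66
  ¬U = 1 − 0.34 = 0.66
  ¬Q = 1 − 0.09 = 0.91
  ¬U ∨ ¬Q = max(a, b) on (0.66, 0.91) = 0.91
  (S ∨ ¬U) ∨ (¬U ∨ ¬Q) = max(a, b) on (0.66, 0.91) = 0.91
  → value = 0.9100
|1.0000 − 0.9100| = 0.090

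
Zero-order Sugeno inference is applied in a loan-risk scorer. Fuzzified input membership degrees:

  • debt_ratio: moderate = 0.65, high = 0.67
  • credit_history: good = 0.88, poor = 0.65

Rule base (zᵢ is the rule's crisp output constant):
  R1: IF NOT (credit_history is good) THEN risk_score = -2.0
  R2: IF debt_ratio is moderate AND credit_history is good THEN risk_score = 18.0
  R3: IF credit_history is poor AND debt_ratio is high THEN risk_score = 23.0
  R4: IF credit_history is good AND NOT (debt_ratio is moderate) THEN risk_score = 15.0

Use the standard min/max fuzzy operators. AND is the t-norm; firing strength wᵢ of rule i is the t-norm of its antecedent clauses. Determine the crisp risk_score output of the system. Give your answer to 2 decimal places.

R1 (z=-2.0): ¬good=1−0.88=0.12 → w = 0.12
R2 (z=18.0): moderate=0.65, good=0.88; AND[min(a, b)] → w = 0.65
R3 (z=23.0): poor=0.65, high=0.67; AND[min(a, b)] → w = 0.65
R4 (z=15.0): good=0.88, ¬moderate=1−0.65=0.35; AND[min(a, b)] → w = 0.35
Weighted average = (0.12·-2.0 + 0.65·18.0 + 0.65·23.0 + 0.35·15.0) / (0.12 + 0.65 + 0.65 + 0.35)
  = 31.6600 / 1.7700 = 17.89

17.89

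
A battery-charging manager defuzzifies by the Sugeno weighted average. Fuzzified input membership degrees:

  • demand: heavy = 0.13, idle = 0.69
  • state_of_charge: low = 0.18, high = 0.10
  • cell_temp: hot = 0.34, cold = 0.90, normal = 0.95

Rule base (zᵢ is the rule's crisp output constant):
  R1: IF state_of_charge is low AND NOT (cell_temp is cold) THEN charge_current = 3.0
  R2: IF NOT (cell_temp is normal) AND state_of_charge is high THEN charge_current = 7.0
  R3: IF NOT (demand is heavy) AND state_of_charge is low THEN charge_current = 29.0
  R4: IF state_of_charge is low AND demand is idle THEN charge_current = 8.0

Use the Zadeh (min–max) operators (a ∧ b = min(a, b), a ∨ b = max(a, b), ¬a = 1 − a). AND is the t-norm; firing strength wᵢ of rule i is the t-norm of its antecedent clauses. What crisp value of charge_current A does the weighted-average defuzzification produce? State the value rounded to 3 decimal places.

14.333

R1 (z=3.0): low=0.18, ¬cold=1−0.90=0.10; AND[min(a, b)] → w = 0.10
R2 (z=7.0): ¬normal=1−0.95=0.05, high=0.10; AND[min(a, b)] → w = 0.05
R3 (z=29.0): ¬heavy=1−0.13=0.87, low=0.18; AND[min(a, b)] → w = 0.18
R4 (z=8.0): low=0.18, idle=0.69; AND[min(a, b)] → w = 0.18
Weighted average = (0.10·3.0 + 0.05·7.0 + 0.18·29.0 + 0.18·8.0) / (0.10 + 0.05 + 0.18 + 0.18)
  = 7.3100 / 0.5100 = 14.333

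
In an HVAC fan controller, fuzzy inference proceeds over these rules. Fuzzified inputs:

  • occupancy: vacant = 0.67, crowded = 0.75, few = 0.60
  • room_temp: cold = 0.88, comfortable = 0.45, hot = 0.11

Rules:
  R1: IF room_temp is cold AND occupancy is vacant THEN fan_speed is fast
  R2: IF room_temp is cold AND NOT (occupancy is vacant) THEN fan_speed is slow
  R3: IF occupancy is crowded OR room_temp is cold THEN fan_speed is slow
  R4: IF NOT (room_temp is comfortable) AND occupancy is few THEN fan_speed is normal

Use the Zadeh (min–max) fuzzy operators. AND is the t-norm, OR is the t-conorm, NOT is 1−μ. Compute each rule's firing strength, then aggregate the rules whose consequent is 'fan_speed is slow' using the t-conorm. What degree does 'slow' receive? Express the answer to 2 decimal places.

R1: cold=0.88, vacant=0.67; AND[min(a, b)] → w = 0.67
R2: cold=0.88, ¬vacant=1−0.67=0.33; AND[min(a, b)] → w = 0.33
R3: crowded=0.75, cold=0.88; OR[max(a, b)] → w = 0.88
R4: ¬comfortable=1−0.45=0.55, few=0.60; AND[min(a, b)] → w = 0.55
Rules with consequent 'slow': {R2, R3} → strengths 0.33, 0.88
Aggregate via t-conorm [max(a, b)]: 0.88

0.88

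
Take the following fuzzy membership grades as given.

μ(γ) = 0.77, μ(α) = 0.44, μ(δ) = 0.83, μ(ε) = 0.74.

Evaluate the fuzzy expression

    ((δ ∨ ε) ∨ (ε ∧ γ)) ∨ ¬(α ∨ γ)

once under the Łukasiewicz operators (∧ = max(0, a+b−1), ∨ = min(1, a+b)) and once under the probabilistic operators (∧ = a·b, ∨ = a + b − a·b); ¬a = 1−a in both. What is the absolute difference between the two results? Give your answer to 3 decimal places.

Under Łukasiewicz:
  δ ∨ ε = min(1, a+b) on (0.83, 0.74) = 1.00
  ε ∧ γ = max(0, a+b−1) on (0.74, 0.77) = 0.51
  (δ ∨ ε) ∨ (ε ∧ γ) = min(1, a+b) on (1.00, 0.51) = 1.00
  α ∨ γ = min(1, a+b) on (0.44, 0.77) = 1.00
  ¬(α ∨ γ) = 1 − 1.00 = 0.00
  ((δ ∨ ε) ∨ (ε ∧ γ)) ∨ ¬(α ∨ γ) = min(1, a+b) on (1.00, 0.00) = 1.00
  → value = 1.0000
Under probabilistic:
  δ ∨ ε = a + b − a·b on (0.8300, 0.7400) = 0.9558
  ε ∧ γ = a·b on (0.7400, 0.7700) = 0.5698
  (δ ∨ ε) ∨ (ε ∧ γ) = a + b − a·b on (0.9558, 0.5698) = 0.9810
  α ∨ γ = a + b − a·b on (0.4400, 0.7700) = 0.8712
  ¬(α ∨ γ) = 1 − 0.8712 = 0.1288
  ((δ ∨ ε) ∨ (ε ∧ γ)) ∨ ¬(α ∨ γ) = a + b − a·b on (0.9810, 0.1288) = 0.9834
  → value = 0.9834
|1.0000 − 0.9834| = 0.017

0.017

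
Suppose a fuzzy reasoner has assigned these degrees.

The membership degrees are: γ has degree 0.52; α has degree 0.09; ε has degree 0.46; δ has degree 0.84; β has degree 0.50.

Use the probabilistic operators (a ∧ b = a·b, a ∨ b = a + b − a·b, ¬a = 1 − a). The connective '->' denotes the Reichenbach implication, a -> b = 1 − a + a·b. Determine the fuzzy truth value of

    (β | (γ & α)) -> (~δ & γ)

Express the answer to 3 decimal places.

γ & α = a·b on (0.5200, 0.0900) = 0.0468
β | (γ & α) = a + b − a·b on (0.5000, 0.0468) = 0.5234
~δ = 1 − 0.8400 = 0.1600
~δ & γ = a·b on (0.1600, 0.5200) = 0.0832
(β | (γ & α)) -> (~δ & γ)  [Reichenbach: 1 − a + a·b] with a=0.5234, b=0.0832 → 0.5201

0.520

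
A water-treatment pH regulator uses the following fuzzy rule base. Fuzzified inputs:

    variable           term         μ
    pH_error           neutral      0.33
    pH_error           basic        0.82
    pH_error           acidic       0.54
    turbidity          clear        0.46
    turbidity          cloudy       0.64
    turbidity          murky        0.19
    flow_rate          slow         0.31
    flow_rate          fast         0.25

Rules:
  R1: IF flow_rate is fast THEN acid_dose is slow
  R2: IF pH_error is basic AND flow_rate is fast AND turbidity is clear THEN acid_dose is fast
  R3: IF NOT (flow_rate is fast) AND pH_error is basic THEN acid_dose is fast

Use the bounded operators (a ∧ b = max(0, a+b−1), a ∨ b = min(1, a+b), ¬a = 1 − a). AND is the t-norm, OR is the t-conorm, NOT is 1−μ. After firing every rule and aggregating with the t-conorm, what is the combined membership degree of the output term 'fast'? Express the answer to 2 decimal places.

0.57

R1: fast=0.25 → w = 0.25
R2: basic=0.82, fast=0.25, clear=0.46; AND[max(0, a+b−1)] → w = 0.00
R3: ¬fast=1−0.25=0.75, basic=0.82; AND[max(0, a+b−1)] → w = 0.57
Rules with consequent 'fast': {R2, R3} → strengths 0.00, 0.57
Aggregate via t-conorm [min(1, a+b)]: 0.57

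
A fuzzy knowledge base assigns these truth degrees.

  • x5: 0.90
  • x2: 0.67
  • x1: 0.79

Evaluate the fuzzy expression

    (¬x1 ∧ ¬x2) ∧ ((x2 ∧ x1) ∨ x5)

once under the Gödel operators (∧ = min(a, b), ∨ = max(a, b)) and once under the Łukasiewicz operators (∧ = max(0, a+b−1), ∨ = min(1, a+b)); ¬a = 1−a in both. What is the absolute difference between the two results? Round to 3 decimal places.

0.210

Under Gödel:
  ¬x1 = 1 − 0.79 = 0.21
  ¬x2 = 1 − 0.67 = 0.33
  ¬x1 ∧ ¬x2 = min(a, b) on (0.21, 0.33) = 0.21
  x2 ∧ x1 = min(a, b) on (0.67, 0.79) = 0.67
  (x2 ∧ x1) ∨ x5 = max(a, b) on (0.67, 0.90) = 0.90
  (¬x1 ∧ ¬x2) ∧ ((x2 ∧ x1) ∨ x5) = min(a, b) on (0.21, 0.90) = 0.21
  → value = 0.2100
Under Łukasiewicz:
  ¬x1 = 1 − 0.79 = 0.21
  ¬x2 = 1 − 0.67 = 0.33
  ¬x1 ∧ ¬x2 = max(0, a+b−1) on (0.21, 0.33) = 0.00
  x2 ∧ x1 = max(0, a+b−1) on (0.67, 0.79) = 0.46
  (x2 ∧ x1) ∨ x5 = min(1, a+b) on (0.46, 0.90) = 1.00
  (¬x1 ∧ ¬x2) ∧ ((x2 ∧ x1) ∨ x5) = max(0, a+b−1) on (0.00, 1.00) = 0.00
  → value = 0.0000
|0.2100 − 0.0000| = 0.210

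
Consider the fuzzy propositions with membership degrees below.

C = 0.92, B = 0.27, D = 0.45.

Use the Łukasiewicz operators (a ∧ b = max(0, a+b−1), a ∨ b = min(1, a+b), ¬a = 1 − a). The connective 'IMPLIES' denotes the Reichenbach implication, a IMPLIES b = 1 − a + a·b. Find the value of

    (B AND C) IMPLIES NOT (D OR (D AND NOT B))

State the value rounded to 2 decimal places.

0.88

B AND C = max(0, a+b−1) on (0.27, 0.92) = 0.19
NOT B = 1 − 0.27 = 0.73
D AND NOT B = max(0, a+b−1) on (0.45, 0.73) = 0.18
D OR (D AND NOT B) = min(1, a+b) on (0.45, 0.18) = 0.63
NOT (D OR (D AND NOT B)) = 1 − 0.63 = 0.37
(B AND C) IMPLIES NOT (D OR (D AND NOT B))  [Reichenbach: 1 − a + a·b] with a=0.19, b=0.37 → 0.88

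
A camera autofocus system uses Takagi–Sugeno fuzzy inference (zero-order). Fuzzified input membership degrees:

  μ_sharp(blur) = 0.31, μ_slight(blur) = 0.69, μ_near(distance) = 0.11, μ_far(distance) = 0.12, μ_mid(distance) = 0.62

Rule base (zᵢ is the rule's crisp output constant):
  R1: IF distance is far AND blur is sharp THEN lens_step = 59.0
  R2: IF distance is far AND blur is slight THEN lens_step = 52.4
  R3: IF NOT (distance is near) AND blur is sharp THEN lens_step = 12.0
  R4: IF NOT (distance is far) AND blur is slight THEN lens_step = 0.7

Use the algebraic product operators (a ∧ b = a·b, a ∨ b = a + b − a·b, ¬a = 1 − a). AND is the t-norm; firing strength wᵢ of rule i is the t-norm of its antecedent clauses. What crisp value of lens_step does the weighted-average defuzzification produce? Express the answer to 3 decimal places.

R1 (z=59.0): far=0.12, sharp=0.31; AND[a·b] → w = 0.0372
R2 (z=52.4): far=0.12, slight=0.69; AND[a·b] → w = 0.0828
R3 (z=12.0): ¬near=1−0.11=0.89, sharp=0.31; AND[a·b] → w = 0.2759
R4 (z=0.7): ¬far=1−0.12=0.88, slight=0.69; AND[a·b] → w = 0.6072
Weighted average = (0.0372·59.0 + 0.0828·52.4 + 0.2759·12.0 + 0.6072·0.7) / (0.0372 + 0.0828 + 0.2759 + 0.6072)
  = 10.2694 / 1.0031 = 10.238

10.238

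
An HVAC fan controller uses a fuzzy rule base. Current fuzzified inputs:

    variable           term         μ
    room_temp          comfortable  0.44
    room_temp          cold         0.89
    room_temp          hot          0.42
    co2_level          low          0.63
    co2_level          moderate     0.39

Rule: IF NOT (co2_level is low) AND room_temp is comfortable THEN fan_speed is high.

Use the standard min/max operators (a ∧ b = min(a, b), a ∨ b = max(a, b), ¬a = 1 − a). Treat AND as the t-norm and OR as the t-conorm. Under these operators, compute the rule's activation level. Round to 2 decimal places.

firing strength: ¬low=1−0.63=0.37, comfortable=0.44; AND[min(a, b)] → w = 0.37

0.37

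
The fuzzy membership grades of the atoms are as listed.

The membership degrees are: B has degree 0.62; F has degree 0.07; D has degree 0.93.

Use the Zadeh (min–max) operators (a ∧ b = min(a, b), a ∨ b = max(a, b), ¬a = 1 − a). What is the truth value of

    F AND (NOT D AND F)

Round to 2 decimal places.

0.07

NOT D = 1 − 0.93 = 0.07
NOT D AND F = min(a, b) on (0.07, 0.07) = 0.07
F AND (NOT D AND F) = min(a, b) on (0.07, 0.07) = 0.07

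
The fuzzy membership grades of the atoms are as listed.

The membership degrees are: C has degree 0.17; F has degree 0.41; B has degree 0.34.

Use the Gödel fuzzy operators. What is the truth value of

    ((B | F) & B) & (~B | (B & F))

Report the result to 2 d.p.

B | F = max(a, b) on (0.34, 0.41) = 0.41
(B | F) & B = min(a, b) on (0.41, 0.34) = 0.34
~B = 1 − 0.34 = 0.66
B & F = min(a, b) on (0.34, 0.41) = 0.34
~B | (B & F) = max(a, b) on (0.66, 0.34) = 0.66
((B | F) & B) & (~B | (B & F)) = min(a, b) on (0.34, 0.66) = 0.34

0.34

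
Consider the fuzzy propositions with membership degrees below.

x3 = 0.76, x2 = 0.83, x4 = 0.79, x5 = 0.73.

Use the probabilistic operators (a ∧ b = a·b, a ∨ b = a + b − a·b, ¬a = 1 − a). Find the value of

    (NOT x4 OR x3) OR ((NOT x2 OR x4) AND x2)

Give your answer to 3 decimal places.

NOT x4 = 1 − 0.7900 = 0.2100
NOT x4 OR x3 = a + b − a·b on (0.2100, 0.7600) = 0.8104
NOT x2 = 1 − 0.8300 = 0.1700
NOT x2 OR x4 = a + b − a·b on (0.1700, 0.7900) = 0.8257
(NOT x2 OR x4) AND x2 = a·b on (0.8257, 0.8300) = 0.6853
(NOT x4 OR x3) OR ((NOT x2 OR x4) AND x2) = a + b − a·b on (0.8104, 0.6853) = 0.9403

0.940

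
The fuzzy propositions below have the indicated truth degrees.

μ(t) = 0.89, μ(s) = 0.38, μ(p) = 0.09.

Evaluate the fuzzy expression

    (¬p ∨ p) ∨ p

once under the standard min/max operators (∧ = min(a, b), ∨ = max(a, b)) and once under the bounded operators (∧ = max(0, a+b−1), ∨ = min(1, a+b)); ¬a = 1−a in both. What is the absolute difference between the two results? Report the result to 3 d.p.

0.090

Under standard min/max:
  ¬p = 1 − 0.09 = 0.91
  ¬p ∨ p = max(a, b) on (0.91, 0.09) = 0.91
  (¬p ∨ p) ∨ p = max(a, b) on (0.91, 0.09) = 0.91
  → value = 0.9100
Under bounded:
  ¬p = 1 − 0.09 = 0.91
  ¬p ∨ p = min(1, a+b) on (0.91, 0.09) = 1.00
  (¬p ∨ p) ∨ p = min(1, a+b) on (1.00, 0.09) = 1.00
  → value = 1.0000
|0.9100 − 1.0000| = 0.090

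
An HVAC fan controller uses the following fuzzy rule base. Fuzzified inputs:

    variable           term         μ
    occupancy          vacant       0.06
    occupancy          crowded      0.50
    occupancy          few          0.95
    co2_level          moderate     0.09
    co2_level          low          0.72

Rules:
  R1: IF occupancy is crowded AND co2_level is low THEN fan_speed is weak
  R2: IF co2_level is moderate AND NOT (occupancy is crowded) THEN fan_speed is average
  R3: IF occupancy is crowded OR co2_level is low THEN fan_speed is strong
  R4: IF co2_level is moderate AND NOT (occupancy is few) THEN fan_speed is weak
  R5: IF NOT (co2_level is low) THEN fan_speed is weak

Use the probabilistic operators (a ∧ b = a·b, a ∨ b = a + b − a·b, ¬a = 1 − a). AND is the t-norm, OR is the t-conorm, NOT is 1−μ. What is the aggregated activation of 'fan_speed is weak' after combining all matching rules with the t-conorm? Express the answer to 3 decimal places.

0.541

R1: crowded=0.50, low=0.72; AND[a·b] → w = 0.3600
R2: moderate=0.09, ¬crowded=1−0.50=0.50; AND[a·b] → w = 0.0450
R3: crowded=0.50, low=0.72; OR[a + b − a·b] → w = 0.8600
R4: moderate=0.09, ¬few=1−0.95=0.05; AND[a·b] → w = 0.0045
R5: ¬low=1−0.72=0.28 → w = 0.2800
Rules with consequent 'weak': {R1, R4, R5} → strengths 0.3600, 0.0045, 0.2800
Aggregate via t-conorm [a + b − a·b]: 0.5413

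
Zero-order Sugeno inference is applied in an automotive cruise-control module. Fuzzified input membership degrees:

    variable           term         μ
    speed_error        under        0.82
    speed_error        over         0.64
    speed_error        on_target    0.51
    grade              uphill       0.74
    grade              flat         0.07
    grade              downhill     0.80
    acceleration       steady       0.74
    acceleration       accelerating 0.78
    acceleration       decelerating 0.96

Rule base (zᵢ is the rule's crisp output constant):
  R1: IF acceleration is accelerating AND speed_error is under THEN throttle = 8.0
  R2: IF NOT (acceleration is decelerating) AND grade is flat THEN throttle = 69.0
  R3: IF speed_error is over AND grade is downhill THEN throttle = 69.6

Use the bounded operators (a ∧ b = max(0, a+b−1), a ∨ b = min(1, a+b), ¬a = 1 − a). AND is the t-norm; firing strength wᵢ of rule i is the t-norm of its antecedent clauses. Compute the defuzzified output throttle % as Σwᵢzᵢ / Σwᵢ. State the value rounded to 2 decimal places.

34.06

R1 (z=8.0): accelerating=0.78, under=0.82; AND[max(0, a+b−1)] → w = 0.60
R2 (z=69.0): ¬decelerating=1−0.96=0.04, flat=0.07; AND[max(0, a+b−1)] → w = 0.00
R3 (z=69.6): over=0.64, downhill=0.80; AND[max(0, a+b−1)] → w = 0.44
Weighted average = (0.60·8.0 + 0.00·69.0 + 0.44·69.6) / (0.60 + 0.00 + 0.44)
  = 35.4240 / 1.0400 = 34.06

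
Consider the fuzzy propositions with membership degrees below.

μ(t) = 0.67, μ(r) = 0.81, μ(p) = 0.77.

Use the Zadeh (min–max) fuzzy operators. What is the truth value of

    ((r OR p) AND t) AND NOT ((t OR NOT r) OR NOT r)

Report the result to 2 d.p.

0.33

r OR p = max(a, b) on (0.81, 0.77) = 0.81
(r OR p) AND t = min(a, b) on (0.81, 0.67) = 0.67
NOT r = 1 − 0.81 = 0.19
t OR NOT r = max(a, b) on (0.67, 0.19) = 0.67
NOT r = 1 − 0.81 = 0.19
(t OR NOT r) OR NOT r = max(a, b) on (0.67, 0.19) = 0.67
NOT ((t OR NOT r) OR NOT r) = 1 − 0.67 = 0.33
((r OR p) AND t) AND NOT ((t OR NOT r) OR NOT r) = min(a, b) on (0.67, 0.33) = 0.33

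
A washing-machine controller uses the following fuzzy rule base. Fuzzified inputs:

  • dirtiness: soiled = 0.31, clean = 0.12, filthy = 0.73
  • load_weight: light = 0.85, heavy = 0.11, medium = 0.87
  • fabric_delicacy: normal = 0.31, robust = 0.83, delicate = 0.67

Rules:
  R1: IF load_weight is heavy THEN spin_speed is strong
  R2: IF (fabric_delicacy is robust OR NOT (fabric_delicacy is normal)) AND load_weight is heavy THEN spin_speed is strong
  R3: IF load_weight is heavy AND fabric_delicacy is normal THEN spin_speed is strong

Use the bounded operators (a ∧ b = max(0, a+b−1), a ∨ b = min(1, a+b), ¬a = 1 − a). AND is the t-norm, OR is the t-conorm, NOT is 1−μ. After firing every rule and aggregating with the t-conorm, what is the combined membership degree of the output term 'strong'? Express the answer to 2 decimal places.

R1: heavy=0.11 → w = 0.11
R2: (robust=0.83 OR ¬normal=1−0.31=0.69) = 1.00; AND[max(0, a+b−1)] with heavy=0.11 → w = 0.11
R3: heavy=0.11, normal=0.31; AND[max(0, a+b−1)] → w = 0.00
Rules with consequent 'strong': {R1, R2, R3} → strengths 0.11, 0.11, 0.00
Aggregate via t-conorm [min(1, a+b)]: 0.22

0.22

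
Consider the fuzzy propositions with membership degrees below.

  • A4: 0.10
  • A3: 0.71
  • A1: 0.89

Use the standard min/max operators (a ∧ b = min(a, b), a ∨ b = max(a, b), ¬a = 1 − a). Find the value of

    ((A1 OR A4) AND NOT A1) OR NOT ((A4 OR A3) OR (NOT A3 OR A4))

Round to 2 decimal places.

0.29

A1 OR A4 = max(a, b) on (0.89, 0.10) = 0.89
NOT A1 = 1 − 0.89 = 0.11
(A1 OR A4) AND NOT A1 = min(a, b) on (0.89, 0.11) = 0.11
A4 OR A3 = max(a, b) on (0.10, 0.71) = 0.71
NOT A3 = 1 − 0.71 = 0.29
NOT A3 OR A4 = max(a, b) on (0.29, 0.10) = 0.29
(A4 OR A3) OR (NOT A3 OR A4) = max(a, b) on (0.71, 0.29) = 0.71
NOT ((A4 OR A3) OR (NOT A3 OR A4)) = 1 − 0.71 = 0.29
((A1 OR A4) AND NOT A1) OR NOT ((A4 OR A3) OR (NOT A3 OR A4)) = max(a, b) on (0.11, 0.29) = 0.29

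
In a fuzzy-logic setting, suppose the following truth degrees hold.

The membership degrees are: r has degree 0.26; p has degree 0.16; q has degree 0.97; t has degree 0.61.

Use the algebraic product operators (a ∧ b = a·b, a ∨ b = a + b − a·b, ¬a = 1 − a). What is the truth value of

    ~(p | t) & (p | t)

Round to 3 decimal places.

0.220

p | t = a + b − a·b on (0.1600, 0.6100) = 0.6724
~(p | t) = 1 − 0.6724 = 0.3276
p | t = a + b − a·b on (0.1600, 0.6100) = 0.6724
~(p | t) & (p | t) = a·b on (0.3276, 0.6724) = 0.2203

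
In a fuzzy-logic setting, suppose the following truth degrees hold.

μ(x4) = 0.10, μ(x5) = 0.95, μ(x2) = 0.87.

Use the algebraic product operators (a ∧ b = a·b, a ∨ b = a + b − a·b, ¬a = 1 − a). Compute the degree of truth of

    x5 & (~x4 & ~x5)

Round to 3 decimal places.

0.043

~x4 = 1 − 0.1000 = 0.9000
~x5 = 1 − 0.9500 = 0.0500
~x4 & ~x5 = a·b on (0.9000, 0.0500) = 0.0450
x5 & (~x4 & ~x5) = a·b on (0.9500, 0.0450) = 0.0428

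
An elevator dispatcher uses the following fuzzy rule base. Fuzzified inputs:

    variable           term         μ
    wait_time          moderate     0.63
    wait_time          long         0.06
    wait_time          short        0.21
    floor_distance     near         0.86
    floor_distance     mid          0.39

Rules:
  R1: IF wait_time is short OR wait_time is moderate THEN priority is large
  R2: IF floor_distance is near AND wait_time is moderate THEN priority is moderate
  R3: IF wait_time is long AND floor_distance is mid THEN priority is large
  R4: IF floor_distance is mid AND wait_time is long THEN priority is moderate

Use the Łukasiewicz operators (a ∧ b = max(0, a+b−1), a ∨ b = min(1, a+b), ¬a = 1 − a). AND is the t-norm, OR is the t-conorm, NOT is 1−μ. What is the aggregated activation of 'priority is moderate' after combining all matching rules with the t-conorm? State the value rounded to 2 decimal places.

R1: short=0.21, moderate=0.63; OR[min(1, a+b)] → w = 0.84
R2: near=0.86, moderate=0.63; AND[max(0, a+b−1)] → w = 0.49
R3: long=0.06, mid=0.39; AND[max(0, a+b−1)] → w = 0.00
R4: mid=0.39, long=0.06; AND[max(0, a+b−1)] → w = 0.00
Rules with consequent 'moderate': {R2, R4} → strengths 0.49, 0.00
Aggregate via t-conorm [min(1, a+b)]: 0.49

0.49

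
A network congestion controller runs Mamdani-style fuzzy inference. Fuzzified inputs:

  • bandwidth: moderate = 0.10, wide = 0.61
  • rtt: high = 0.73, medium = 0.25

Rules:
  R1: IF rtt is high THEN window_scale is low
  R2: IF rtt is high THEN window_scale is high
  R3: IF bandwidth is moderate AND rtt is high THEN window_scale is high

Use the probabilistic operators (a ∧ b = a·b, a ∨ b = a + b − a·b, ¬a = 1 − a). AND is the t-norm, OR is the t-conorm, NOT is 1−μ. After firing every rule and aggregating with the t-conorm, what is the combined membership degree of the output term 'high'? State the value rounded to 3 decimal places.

0.750

R1: high=0.73 → w = 0.7300
R2: high=0.73 → w = 0.7300
R3: moderate=0.10, high=0.73; AND[a·b] → w = 0.0730
Rules with consequent 'high': {R2, R3} → strengths 0.7300, 0.0730
Aggregate via t-conorm [a + b − a·b]: 0.7497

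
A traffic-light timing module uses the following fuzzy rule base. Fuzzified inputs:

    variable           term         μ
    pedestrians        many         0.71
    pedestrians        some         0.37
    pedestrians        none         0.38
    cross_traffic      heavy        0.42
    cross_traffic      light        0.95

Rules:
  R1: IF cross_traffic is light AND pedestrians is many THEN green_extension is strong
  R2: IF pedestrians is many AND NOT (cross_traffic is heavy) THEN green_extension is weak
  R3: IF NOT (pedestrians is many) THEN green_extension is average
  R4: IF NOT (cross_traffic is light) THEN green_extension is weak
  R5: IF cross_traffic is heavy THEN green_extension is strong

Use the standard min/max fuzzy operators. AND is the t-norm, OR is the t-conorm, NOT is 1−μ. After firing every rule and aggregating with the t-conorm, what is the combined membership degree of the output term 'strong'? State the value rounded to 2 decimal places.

0.71

R1: light=0.95, many=0.71; AND[min(a, b)] → w = 0.71
R2: many=0.71, ¬heavy=1−0.42=0.58; AND[min(a, b)] → w = 0.58
R3: ¬many=1−0.71=0.29 → w = 0.29
R4: ¬light=1−0.95=0.05 → w = 0.05
R5: heavy=0.42 → w = 0.42
Rules with consequent 'strong': {R1, R5} → strengths 0.71, 0.42
Aggregate via t-conorm [max(a, b)]: 0.71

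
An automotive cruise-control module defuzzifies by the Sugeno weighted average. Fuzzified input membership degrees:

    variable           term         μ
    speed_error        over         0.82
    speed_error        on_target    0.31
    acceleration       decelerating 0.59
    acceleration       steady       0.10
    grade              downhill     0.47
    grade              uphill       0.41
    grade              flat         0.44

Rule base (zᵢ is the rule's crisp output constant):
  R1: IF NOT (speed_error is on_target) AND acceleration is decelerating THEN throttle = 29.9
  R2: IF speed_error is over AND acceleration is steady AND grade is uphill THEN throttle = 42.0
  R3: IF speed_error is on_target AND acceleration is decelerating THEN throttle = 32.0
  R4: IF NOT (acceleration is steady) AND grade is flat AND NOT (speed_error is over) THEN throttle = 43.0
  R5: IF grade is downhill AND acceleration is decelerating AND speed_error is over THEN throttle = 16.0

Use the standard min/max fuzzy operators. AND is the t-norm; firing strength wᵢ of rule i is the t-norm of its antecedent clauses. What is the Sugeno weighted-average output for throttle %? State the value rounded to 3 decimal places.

R1 (z=29.9): ¬on_target=1−0.31=0.69, decelerating=0.59; AND[min(a, b)] → w = 0.59
R2 (z=42.0): over=0.82, steady=0.10, uphill=0.41; AND[min(a, b)] → w = 0.10
R3 (z=32.0): on_target=0.31, decelerating=0.59; AND[min(a, b)] → w = 0.31
R4 (z=43.0): ¬steady=1−0.10=0.90, flat=0.44, ¬over=1−0.82=0.18; AND[min(a, b)] → w = 0.18
R5 (z=16.0): downhill=0.47, decelerating=0.59, over=0.82; AND[min(a, b)] → w = 0.47
Weighted average = (0.59·29.9 + 0.10·42.0 + 0.31·32.0 + 0.18·43.0 + 0.47·16.0) / (0.59 + 0.10 + 0.31 + 0.18 + 0.47)
  = 47.0210 / 1.6500 = 28.498

28.498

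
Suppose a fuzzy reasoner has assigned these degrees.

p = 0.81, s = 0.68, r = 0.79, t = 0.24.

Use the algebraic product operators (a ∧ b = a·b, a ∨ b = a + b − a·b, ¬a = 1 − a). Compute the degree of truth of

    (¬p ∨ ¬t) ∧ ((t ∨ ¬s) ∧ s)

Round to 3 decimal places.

¬p = 1 − 0.8100 = 0.1900
¬t = 1 − 0.2400 = 0.7600
¬p ∨ ¬t = a + b − a·b on (0.1900, 0.7600) = 0.8056
¬s = 1 − 0.6800 = 0.3200
t ∨ ¬s = a + b − a·b on (0.2400, 0.3200) = 0.4832
(t ∨ ¬s) ∧ s = a·b on (0.4832, 0.6800) = 0.3286
(¬p ∨ ¬t) ∧ ((t ∨ ¬s) ∧ s) = a·b on (0.8056, 0.3286) = 0.2647

0.265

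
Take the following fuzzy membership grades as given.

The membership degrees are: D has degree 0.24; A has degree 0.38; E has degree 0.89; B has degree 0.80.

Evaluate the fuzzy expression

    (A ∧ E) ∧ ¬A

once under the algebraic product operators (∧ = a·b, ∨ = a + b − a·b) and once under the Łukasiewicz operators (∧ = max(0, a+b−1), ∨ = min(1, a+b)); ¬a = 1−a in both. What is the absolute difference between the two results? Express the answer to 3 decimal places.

0.210

Under algebraic product:
  A ∧ E = a·b on (0.3800, 0.8900) = 0.3382
  ¬A = 1 − 0.3800 = 0.6200
  (A ∧ E) ∧ ¬A = a·b on (0.3382, 0.6200) = 0.2097
  → value = 0.2097
Under Łukasiewicz:
  A ∧ E = max(0, a+b−1) on (0.38, 0.89) = 0.27
  ¬A = 1 − 0.38 = 0.62
  (A ∧ E) ∧ ¬A = max(0, a+b−1) on (0.27, 0.62) = 0.00
  → value = 0.0000
|0.2097 − 0.0000| = 0.210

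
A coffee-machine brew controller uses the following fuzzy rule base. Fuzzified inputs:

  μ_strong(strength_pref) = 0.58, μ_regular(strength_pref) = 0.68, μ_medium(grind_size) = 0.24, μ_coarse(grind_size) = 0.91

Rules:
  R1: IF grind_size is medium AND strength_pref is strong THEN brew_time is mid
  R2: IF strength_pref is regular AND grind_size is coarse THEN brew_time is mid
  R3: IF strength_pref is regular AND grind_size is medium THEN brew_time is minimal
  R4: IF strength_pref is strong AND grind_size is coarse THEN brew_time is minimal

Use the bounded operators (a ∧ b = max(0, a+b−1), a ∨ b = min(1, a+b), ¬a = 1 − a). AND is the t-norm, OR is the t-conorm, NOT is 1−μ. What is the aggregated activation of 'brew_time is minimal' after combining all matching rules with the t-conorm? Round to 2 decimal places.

0.49

R1: medium=0.24, strong=0.58; AND[max(0, a+b−1)] → w = 0.00
R2: regular=0.68, coarse=0.91; AND[max(0, a+b−1)] → w = 0.59
R3: regular=0.68, medium=0.24; AND[max(0, a+b−1)] → w = 0.00
R4: strong=0.58, coarse=0.91; AND[max(0, a+b−1)] → w = 0.49
Rules with consequent 'minimal': {R3, R4} → strengths 0.00, 0.49
Aggregate via t-conorm [min(1, a+b)]: 0.49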